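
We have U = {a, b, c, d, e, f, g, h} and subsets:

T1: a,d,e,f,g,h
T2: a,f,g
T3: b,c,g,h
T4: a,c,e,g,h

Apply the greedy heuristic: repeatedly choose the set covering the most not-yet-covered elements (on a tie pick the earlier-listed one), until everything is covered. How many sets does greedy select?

Pick 1: T1 covers 6 new elements (a, d, e, f, g, h).
Pick 2: T3 covers 2 new elements (b, c).
Greedy uses 2 sets.

2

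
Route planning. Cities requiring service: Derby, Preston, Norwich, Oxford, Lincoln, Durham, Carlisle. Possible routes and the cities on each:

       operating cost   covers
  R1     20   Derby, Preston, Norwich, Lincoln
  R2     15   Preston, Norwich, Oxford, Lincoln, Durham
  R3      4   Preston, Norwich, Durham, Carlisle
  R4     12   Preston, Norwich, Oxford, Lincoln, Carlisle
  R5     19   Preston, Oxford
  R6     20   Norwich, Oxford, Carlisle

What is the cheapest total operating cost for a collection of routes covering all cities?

R1, R3, R4 cover every city at operating cost 20 + 4 + 12 = 36.
Any cover uses at least 3 routes; among all covering selections none totals below 36.

36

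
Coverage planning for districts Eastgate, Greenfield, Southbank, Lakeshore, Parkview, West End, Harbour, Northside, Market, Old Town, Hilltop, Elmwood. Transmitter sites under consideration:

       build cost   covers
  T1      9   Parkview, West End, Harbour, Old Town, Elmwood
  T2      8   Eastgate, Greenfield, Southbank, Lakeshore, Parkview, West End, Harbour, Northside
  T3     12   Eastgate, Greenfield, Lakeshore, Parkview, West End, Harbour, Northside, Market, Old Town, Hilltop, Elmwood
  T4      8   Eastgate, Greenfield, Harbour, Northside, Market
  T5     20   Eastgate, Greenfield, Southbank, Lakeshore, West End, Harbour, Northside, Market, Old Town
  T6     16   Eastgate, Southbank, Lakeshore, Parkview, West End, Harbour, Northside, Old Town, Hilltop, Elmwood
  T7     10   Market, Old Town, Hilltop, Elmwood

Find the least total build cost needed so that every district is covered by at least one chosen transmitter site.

T2, T7 cover every district at build cost 8 + 10 = 18.
Any cover uses at least 2 transmitter sites; among all covering selections none totals below 18.

18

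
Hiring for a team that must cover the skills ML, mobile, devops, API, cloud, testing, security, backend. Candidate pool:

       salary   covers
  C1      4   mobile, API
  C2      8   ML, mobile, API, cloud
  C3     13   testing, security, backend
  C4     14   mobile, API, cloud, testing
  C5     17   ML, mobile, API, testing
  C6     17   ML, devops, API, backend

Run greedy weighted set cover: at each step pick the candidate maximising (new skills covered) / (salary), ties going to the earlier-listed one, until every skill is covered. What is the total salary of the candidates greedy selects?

42

Pick 1: C1 adds 2 new (mobile, API) at salary 4 (ratio 2/4).
Pick 2: C2 adds 2 new (ML, cloud) at salary 8 (ratio 2/8).
Pick 3: C3 adds 3 new (testing, security, backend) at salary 13 (ratio 3/13).
Pick 4: C6 adds 1 new (devops) at salary 17 (ratio 1/17).
Greedy total salary: 4 + 8 + 13 + 17 = 42. (The true optimum is 38, so greedy overshoots here.)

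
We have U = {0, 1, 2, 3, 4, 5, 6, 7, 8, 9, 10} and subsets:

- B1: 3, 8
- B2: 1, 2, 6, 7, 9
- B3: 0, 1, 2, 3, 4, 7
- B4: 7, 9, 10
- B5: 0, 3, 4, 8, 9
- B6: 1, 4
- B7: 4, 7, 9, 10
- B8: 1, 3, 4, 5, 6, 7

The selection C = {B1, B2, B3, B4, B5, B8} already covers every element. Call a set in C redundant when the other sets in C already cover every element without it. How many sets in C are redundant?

Drop B1: the rest still cover every element — redundant.
Drop B2: the rest still cover every element — redundant.
Drop B3: the rest still cover every element — redundant.
Drop B4: 10 uncovered — not redundant.
Drop B5: the rest still cover every element — redundant.
Drop B8: 5 uncovered — not redundant.
4 redundant: B1, B2, B3, B5.

4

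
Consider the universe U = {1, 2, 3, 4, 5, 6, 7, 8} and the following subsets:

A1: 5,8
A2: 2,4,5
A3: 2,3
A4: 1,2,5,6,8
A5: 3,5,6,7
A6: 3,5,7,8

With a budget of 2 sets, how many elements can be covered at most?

7

Choosing A4, A5 covers {1, 2, 3, 5, 6, 7, 8} — 7 elements.
No choice of 2 sets does better; here 4 is left uncovered.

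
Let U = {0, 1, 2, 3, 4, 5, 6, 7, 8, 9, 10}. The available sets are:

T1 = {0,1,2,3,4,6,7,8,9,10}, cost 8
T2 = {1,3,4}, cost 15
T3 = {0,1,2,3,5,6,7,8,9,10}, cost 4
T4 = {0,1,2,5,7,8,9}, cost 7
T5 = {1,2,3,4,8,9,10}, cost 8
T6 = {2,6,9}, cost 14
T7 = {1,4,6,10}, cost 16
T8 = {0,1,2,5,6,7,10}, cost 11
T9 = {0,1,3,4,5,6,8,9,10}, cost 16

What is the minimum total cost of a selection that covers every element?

12

T1, T3 cover every element at cost 8 + 4 = 12.
Any cover uses at least 2 sets; among all covering selections none totals below 12.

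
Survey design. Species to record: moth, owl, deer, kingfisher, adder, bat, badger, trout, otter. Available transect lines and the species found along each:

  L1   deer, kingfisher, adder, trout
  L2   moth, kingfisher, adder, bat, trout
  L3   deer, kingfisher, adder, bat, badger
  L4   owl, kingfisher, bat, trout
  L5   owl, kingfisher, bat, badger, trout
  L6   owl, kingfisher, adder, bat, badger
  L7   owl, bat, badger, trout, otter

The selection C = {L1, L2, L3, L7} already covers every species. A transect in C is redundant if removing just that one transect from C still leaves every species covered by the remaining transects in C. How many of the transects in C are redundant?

Drop L1: the rest still cover every species — redundant.
Drop L2: moth uncovered — not redundant.
Drop L3: the rest still cover every species — redundant.
Drop L7: owl, otter uncovered — not redundant.
2 redundant: L1, L3.

2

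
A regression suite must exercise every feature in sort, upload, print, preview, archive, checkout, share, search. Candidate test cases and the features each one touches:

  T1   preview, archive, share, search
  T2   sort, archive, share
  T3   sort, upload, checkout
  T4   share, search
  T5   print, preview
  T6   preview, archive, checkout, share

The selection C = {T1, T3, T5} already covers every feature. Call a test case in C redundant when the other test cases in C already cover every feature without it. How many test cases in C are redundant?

0

Drop T1: archive, share, search uncovered — not redundant.
Drop T3: sort, upload, checkout uncovered — not redundant.
Drop T5: print uncovered — not redundant.
None of the test cases in C is redundant.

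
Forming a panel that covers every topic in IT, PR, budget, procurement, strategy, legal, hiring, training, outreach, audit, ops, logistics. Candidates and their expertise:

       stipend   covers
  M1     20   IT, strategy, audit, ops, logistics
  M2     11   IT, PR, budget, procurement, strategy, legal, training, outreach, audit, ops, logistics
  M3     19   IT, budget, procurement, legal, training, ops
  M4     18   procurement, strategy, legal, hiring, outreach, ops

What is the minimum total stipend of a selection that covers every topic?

M2, M4 cover every topic at stipend 11 + 18 = 29.
Any cover uses at least 2 members; among all covering selections none totals below 29.

29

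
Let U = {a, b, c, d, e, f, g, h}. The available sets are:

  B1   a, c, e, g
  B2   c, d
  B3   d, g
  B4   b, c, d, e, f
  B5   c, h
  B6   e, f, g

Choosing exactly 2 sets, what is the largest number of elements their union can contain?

7

Choosing B1, B4 covers {a, b, c, d, e, f, g} — 7 elements.
No choice of 2 sets does better; here h is left uncovered.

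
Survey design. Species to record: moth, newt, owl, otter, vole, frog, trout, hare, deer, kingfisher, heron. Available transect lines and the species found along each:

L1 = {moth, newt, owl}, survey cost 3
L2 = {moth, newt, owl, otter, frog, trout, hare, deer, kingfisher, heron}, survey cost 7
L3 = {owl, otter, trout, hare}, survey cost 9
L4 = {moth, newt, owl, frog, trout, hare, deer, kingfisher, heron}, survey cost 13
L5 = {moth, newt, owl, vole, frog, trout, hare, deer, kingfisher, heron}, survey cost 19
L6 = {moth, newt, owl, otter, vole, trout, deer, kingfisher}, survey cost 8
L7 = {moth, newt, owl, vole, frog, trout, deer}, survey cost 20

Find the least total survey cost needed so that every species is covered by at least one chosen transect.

L2, L6 cover every species at survey cost 7 + 8 = 15.
Any cover uses at least 2 transects; among all covering selections none totals below 15.

15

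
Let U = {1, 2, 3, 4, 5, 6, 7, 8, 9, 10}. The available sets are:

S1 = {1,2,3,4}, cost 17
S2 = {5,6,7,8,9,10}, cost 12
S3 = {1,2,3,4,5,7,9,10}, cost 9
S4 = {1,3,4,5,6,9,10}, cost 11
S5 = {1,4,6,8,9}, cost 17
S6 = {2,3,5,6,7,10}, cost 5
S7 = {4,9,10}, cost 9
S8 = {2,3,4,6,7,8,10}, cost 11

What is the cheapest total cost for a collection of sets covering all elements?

20

S3, S8 cover every element at cost 9 + 11 = 20.
Any cover uses at least 2 sets; among all covering selections none totals below 20.
Greedy by coverage-per-cost would pick S6, S3, S8 for 25 — worse than the optimum 20.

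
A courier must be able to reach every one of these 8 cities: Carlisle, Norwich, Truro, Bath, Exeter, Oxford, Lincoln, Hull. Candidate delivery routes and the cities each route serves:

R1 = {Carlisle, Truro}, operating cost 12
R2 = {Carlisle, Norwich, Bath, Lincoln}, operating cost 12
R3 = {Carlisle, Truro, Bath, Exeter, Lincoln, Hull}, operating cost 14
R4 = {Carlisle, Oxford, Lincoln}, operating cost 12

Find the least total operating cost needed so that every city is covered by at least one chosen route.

38

R2, R3, R4 cover every city at operating cost 12 + 14 + 12 = 38.
Any cover uses at least 3 routes; among all covering selections none totals below 38.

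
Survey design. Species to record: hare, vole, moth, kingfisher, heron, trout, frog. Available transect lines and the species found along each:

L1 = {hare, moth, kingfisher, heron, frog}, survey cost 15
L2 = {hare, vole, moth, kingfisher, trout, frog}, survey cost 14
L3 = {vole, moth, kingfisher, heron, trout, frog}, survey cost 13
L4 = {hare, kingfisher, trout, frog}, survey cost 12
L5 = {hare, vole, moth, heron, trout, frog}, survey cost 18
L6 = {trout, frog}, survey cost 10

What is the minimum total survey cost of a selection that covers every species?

L3, L4 cover every species at survey cost 13 + 12 = 25.
Any cover uses at least 2 transects; among all covering selections none totals below 25.

25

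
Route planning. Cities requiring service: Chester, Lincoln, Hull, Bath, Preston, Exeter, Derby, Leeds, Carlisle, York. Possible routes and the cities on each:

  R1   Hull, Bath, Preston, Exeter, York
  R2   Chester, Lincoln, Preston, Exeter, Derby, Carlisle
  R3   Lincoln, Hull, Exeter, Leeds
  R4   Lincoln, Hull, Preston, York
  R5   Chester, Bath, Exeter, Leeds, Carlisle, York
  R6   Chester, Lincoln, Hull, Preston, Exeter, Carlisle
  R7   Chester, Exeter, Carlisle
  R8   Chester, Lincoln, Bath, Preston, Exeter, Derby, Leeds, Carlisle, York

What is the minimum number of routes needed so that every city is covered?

2

R1, R8 together cover {Chester, Lincoln, Hull, Bath, Preston, Exeter, Derby, Leeds, Carlisle, York} — every city.
No single route contains all 10 cities, so 2 is optimal.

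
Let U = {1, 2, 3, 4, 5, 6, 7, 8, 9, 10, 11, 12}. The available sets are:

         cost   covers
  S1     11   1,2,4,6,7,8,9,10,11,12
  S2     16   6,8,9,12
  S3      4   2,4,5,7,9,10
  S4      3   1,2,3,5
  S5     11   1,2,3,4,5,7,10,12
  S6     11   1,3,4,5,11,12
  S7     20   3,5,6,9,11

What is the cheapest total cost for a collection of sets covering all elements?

14

S1, S4 cover every element at cost 11 + 3 = 14.
Any cover uses at least 2 sets; among all covering selections none totals below 14.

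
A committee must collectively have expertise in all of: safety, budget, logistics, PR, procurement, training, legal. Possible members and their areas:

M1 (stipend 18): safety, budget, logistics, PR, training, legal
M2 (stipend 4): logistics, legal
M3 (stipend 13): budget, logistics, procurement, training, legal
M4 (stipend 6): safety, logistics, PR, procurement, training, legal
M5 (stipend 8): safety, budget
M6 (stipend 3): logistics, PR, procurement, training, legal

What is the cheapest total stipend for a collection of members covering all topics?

M5, M6 cover every topic at stipend 8 + 3 = 11.
Any cover uses at least 2 members; among all covering selections none totals below 11.

11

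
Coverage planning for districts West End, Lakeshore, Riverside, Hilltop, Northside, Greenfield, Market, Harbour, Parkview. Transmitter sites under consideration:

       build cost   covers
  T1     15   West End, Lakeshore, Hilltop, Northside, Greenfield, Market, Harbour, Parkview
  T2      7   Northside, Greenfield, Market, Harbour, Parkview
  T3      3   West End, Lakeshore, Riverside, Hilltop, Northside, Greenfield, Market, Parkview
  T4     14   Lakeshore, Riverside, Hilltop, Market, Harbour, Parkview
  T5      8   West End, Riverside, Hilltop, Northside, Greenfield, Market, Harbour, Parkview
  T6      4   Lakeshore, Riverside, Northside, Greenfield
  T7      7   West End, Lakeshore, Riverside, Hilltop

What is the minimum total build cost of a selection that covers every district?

T2, T3 cover every district at build cost 7 + 3 = 10.
Any cover uses at least 2 transmitter sites; among all covering selections none totals below 10.

10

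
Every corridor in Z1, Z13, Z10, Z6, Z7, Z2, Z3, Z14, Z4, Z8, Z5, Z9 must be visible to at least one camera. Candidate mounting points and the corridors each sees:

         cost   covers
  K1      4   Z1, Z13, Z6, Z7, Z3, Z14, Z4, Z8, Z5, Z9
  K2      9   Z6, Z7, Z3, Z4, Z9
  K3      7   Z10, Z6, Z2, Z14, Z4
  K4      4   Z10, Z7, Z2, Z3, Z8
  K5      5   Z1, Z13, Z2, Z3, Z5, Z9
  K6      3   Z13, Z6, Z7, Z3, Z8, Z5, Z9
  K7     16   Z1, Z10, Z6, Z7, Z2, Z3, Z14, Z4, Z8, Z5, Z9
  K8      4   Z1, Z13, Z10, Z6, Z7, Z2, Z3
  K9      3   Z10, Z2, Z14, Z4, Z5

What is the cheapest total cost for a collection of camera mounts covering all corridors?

7

K1, K9 cover every corridor at cost 4 + 3 = 7.
Any cover uses at least 2 camera mounts; among all covering selections none totals below 7.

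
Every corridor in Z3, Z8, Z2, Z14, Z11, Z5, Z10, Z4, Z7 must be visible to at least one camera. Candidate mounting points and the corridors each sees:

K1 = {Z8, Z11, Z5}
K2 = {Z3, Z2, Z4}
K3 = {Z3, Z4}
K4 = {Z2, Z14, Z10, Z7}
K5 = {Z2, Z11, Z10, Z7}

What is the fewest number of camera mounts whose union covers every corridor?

K1, K2, K4 together cover {Z3, Z8, Z2, Z14, Z11, Z5, Z10, Z4, Z7} — every corridor.
No 2 of the 5 camera mounts cover everything (all 10 pairs fall short), so 3 is minimum.

3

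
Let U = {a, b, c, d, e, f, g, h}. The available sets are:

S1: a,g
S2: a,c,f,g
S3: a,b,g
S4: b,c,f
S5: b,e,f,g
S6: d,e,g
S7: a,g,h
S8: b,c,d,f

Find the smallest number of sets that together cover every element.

3

S4, S6, S7 together cover {a, b, c, d, e, f, g, h} — every element.
No 2 of the 8 sets cover everything (all 28 pairs fall short), so 3 is minimum.
Greedy (largest uncovered first) would take S2, S5, S6, S7 — 4 sets — but 3 suffice.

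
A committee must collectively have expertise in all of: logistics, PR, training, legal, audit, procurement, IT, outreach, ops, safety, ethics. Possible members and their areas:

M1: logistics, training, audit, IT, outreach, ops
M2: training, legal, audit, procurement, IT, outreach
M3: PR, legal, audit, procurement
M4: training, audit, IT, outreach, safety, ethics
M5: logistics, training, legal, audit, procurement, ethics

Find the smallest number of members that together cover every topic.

M1, M3, M4 together cover {logistics, PR, training, legal, audit, procurement, IT, outreach, ops, safety, ethics} — every topic.
No 2 of the 5 members cover everything (all 10 pairs fall short), so 3 is minimum.

3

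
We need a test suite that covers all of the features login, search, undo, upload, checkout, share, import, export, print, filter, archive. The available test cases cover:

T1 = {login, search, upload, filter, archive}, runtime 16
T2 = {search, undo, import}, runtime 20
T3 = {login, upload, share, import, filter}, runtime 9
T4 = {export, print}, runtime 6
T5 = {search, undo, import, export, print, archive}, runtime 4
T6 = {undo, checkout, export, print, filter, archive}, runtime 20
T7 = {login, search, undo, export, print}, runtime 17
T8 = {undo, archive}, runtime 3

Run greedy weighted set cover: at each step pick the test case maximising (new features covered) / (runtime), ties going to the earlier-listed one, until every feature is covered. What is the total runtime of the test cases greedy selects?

Pick 1: T5 adds 6 new (search, undo, import, export, print, archive) at runtime 4 (ratio 6/4).
Pick 2: T3 adds 4 new (login, upload, share, filter) at runtime 9 (ratio 4/9).
Pick 3: T6 adds 1 new (checkout) at runtime 20 (ratio 1/20).
Greedy total runtime: 4 + 9 + 20 = 33.

33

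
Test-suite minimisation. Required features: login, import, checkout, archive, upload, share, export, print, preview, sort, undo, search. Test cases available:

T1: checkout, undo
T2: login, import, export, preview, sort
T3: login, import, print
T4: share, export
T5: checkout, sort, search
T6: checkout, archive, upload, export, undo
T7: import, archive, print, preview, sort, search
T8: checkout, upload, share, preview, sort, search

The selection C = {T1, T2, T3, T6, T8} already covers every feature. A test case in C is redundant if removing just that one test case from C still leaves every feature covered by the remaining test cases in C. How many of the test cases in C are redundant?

Drop T1: the rest still cover every feature — redundant.
Drop T2: the rest still cover every feature — redundant.
Drop T3: print uncovered — not redundant.
Drop T6: archive uncovered — not redundant.
Drop T8: share, search uncovered — not redundant.
2 redundant: T1, T2.

2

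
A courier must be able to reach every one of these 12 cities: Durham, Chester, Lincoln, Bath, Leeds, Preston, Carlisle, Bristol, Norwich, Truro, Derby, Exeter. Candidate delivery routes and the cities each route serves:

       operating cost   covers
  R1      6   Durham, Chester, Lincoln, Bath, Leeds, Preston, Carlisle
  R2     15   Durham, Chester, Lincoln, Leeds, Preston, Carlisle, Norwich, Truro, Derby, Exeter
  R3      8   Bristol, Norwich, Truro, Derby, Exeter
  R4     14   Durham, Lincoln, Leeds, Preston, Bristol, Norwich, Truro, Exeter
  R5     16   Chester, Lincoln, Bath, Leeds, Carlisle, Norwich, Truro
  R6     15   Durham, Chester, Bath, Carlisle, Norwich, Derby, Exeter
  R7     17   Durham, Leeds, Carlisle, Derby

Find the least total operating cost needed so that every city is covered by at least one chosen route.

14

R1, R3 cover every city at operating cost 6 + 8 = 14.
Any cover uses at least 2 routes; among all covering selections none totals below 14.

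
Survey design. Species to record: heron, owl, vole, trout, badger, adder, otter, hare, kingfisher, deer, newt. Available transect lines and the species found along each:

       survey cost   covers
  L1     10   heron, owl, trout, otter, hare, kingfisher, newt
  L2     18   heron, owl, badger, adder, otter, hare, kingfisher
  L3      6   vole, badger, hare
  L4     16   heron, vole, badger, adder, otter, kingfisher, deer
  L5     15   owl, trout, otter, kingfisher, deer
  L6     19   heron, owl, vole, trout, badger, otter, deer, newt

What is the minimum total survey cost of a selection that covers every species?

L1, L4 cover every species at survey cost 10 + 16 = 26.
Any cover uses at least 2 transects; among all covering selections none totals below 26.

26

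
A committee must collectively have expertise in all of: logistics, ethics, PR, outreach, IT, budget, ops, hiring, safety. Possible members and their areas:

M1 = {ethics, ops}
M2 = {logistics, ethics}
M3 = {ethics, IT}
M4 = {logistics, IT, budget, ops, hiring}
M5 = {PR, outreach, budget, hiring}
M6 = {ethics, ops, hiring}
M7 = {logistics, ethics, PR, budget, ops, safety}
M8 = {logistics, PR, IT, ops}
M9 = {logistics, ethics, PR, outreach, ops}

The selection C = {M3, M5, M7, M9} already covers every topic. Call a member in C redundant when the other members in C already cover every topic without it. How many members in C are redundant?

Drop M3: IT uncovered — not redundant.
Drop M5: hiring uncovered — not redundant.
Drop M7: safety uncovered — not redundant.
Drop M9: the rest still cover every topic — redundant.
1 redundant: M9.

1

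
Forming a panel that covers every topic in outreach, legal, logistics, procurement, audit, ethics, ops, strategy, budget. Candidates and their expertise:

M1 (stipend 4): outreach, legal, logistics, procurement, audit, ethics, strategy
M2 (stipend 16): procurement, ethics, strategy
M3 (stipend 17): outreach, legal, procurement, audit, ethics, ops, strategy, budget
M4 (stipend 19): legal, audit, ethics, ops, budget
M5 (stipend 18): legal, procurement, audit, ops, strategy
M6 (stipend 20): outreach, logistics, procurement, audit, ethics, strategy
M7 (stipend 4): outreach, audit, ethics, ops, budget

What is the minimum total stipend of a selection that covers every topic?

M1, M7 cover every topic at stipend 4 + 4 = 8.
Any cover uses at least 2 members; among all covering selections none totals below 8.

8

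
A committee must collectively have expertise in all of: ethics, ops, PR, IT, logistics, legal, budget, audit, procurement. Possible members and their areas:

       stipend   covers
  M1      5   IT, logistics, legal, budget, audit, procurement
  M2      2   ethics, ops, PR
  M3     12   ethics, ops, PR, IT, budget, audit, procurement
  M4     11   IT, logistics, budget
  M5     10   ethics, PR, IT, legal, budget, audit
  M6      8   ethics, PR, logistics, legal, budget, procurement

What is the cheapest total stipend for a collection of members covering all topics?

M1, M2 cover every topic at stipend 5 + 2 = 7.
Any cover uses at least 2 members; among all covering selections none totals below 7.

7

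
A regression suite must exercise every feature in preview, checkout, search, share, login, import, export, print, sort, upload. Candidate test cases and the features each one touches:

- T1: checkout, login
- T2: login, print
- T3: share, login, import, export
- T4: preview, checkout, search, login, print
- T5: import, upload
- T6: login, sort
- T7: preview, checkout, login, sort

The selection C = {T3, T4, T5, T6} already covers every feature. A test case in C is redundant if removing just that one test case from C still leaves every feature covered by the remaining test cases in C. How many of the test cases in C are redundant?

0

Drop T3: share, export uncovered — not redundant.
Drop T4: preview, checkout, search, print uncovered — not redundant.
Drop T5: upload uncovered — not redundant.
Drop T6: sort uncovered — not redundant.
None of the test cases in C is redundant.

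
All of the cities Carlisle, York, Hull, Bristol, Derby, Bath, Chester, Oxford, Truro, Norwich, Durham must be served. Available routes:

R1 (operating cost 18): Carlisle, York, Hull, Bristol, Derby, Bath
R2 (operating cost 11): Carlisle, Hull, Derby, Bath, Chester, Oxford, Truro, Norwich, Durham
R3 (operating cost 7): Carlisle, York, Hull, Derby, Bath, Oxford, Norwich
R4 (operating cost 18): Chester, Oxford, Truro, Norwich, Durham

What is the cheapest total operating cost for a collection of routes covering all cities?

29

R1, R2 cover every city at operating cost 18 + 11 = 29.
Any cover uses at least 2 routes; among all covering selections none totals below 29.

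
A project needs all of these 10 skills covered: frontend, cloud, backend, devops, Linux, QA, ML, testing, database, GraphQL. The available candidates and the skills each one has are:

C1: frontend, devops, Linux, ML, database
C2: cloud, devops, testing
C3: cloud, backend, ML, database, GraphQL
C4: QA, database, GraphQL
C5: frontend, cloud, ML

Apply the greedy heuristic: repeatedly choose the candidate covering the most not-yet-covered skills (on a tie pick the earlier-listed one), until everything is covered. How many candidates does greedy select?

4

Pick 1: C1 covers 5 new skills (frontend, devops, Linux, ML, database).
Pick 2: C3 covers 3 new skills (cloud, backend, GraphQL).
Pick 3: C2 covers 1 new skills (testing).
Pick 4: C4 covers 1 new skills (QA).
Greedy uses 4 candidates.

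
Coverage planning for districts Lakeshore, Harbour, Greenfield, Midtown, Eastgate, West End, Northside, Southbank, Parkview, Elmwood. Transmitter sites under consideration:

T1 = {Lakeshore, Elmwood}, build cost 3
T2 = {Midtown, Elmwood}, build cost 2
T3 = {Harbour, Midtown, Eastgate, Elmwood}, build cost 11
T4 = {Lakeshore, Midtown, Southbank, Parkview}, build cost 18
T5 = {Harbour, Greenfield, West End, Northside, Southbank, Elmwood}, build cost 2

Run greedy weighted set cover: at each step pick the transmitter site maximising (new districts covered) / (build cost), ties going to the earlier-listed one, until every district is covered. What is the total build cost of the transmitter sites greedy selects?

Pick 1: T5 adds 6 new (Harbour, Greenfield, West End, Northside, Southbank, Elmwood) at build cost 2 (ratio 6/2).
Pick 2: T2 adds 1 new (Midtown) at build cost 2 (ratio 1/2).
Pick 3: T1 adds 1 new (Lakeshore) at build cost 3 (ratio 1/3).
Pick 4: T3 adds 1 new (Eastgate) at build cost 11 (ratio 1/11).
Pick 5: T4 adds 1 new (Parkview) at build cost 18 (ratio 1/18).
Greedy total build cost: 2 + 2 + 3 + 11 + 18 = 36. (The true optimum is 31, so greedy overshoots here.)

36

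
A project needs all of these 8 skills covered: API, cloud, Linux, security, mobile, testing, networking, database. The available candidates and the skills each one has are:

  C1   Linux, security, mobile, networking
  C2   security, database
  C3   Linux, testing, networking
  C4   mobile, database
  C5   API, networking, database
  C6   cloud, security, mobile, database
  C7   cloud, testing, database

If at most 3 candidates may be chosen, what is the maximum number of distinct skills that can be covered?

8

Choosing C1, C5, C7 covers {API, cloud, Linux, security, mobile, testing, networking, database} — 8 skills.
That is all 8 skills.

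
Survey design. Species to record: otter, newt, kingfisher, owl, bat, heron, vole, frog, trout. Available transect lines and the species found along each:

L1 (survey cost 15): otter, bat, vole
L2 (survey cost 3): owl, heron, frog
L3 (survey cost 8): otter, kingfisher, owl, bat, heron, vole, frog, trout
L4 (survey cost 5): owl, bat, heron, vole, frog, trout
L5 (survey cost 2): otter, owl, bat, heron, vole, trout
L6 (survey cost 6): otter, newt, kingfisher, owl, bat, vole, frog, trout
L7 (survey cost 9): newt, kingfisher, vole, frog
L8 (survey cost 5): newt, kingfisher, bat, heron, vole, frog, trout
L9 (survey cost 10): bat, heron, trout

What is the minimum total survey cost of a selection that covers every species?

7

L5, L8 cover every species at survey cost 2 + 5 = 7.
Any cover uses at least 2 transects; among all covering selections none totals below 7.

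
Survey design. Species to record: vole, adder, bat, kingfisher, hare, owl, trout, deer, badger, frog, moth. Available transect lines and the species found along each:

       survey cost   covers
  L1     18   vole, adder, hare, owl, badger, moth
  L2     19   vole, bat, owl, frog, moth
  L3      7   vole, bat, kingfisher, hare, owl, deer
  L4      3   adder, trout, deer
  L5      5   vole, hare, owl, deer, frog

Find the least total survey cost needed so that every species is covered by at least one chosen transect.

L1, L3, L4, L5 cover every species at survey cost 18 + 7 + 3 + 5 = 33.
Any cover uses at least 4 transects; among all covering selections none totals below 33.

33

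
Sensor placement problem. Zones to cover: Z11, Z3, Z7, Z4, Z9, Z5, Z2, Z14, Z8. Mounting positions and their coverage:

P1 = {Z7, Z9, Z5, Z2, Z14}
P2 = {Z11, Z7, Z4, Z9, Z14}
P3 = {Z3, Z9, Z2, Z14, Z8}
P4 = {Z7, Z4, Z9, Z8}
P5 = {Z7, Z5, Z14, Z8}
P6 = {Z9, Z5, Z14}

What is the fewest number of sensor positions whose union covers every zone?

P1, P2, P3 together cover {Z11, Z3, Z7, Z4, Z9, Z5, Z2, Z14, Z8} — every zone.
No 2 of the 6 sensor positions cover everything (all 15 pairs fall short), so 3 is minimum.

3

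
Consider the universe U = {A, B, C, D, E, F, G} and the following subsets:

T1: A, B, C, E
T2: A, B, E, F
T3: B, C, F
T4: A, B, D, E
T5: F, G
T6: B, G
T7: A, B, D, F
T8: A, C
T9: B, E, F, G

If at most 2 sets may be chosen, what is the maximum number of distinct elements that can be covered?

Choosing T1, T5 covers {A, B, C, E, F, G} — 6 elements.
No choice of 2 sets does better; here D is left uncovered.

6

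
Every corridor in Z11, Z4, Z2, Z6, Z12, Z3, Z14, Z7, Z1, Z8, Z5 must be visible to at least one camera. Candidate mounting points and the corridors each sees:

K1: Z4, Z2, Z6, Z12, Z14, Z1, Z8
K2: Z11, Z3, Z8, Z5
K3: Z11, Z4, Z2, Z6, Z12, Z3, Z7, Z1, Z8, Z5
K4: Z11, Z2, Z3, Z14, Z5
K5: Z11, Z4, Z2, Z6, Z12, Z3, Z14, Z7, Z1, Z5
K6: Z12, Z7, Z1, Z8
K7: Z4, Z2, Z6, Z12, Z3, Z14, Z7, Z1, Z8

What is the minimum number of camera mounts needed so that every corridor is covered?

K1, K3 together cover {Z11, Z4, Z2, Z6, Z12, Z3, Z14, Z7, Z1, Z8, Z5} — every corridor.
No single camera mount contains all 11 corridors, so 2 is optimal.

2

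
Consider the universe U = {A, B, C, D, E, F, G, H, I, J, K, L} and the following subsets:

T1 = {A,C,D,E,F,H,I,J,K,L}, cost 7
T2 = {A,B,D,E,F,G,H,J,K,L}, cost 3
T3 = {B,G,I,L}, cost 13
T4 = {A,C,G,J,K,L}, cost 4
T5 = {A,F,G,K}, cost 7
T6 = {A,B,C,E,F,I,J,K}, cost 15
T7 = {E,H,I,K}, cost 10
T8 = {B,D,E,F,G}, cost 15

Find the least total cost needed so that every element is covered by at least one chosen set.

10

T1, T2 cover every element at cost 7 + 3 = 10.
Any cover uses at least 2 sets; among all covering selections none totals below 10.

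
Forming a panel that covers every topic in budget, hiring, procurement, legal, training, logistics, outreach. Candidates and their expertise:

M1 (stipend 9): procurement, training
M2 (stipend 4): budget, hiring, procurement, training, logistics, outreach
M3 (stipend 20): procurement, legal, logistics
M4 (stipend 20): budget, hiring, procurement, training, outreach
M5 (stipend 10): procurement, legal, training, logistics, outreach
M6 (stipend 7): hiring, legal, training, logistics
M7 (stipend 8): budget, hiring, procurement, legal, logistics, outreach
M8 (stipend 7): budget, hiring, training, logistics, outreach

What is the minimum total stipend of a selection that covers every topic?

M2, M6 cover every topic at stipend 4 + 7 = 11.
Any cover uses at least 2 members; among all covering selections none totals below 11.

11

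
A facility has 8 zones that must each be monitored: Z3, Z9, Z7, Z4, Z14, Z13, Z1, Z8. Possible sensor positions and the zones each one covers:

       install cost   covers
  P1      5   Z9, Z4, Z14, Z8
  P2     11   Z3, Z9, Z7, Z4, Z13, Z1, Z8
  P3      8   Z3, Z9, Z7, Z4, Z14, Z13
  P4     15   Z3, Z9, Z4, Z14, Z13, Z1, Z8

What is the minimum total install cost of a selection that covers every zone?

16

P1, P2 cover every zone at install cost 5 + 11 = 16.
Any cover uses at least 2 sensor positions; among all covering selections none totals below 16.
Greedy by coverage-per-install cost would pick P1, P3, P2 for 24 — worse than the optimum 16.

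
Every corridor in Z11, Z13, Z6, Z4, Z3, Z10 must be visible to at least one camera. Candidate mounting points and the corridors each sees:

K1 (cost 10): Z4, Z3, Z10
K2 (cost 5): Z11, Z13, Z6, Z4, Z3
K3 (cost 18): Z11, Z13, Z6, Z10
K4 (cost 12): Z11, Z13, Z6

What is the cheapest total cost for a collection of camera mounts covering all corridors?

K1, K2 cover every corridor at cost 10 + 5 = 15.
Any cover uses at least 2 camera mounts; among all covering selections none totals below 15.

15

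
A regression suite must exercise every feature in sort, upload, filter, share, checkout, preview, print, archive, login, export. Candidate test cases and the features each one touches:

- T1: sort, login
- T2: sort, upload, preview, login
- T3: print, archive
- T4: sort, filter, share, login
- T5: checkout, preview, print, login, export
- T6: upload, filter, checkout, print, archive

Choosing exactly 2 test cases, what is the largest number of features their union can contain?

Choosing T2, T6 covers {sort, upload, filter, checkout, preview, print, archive, login} — 8 features.
No choice of 2 test cases does better; here share, export are left uncovered.

8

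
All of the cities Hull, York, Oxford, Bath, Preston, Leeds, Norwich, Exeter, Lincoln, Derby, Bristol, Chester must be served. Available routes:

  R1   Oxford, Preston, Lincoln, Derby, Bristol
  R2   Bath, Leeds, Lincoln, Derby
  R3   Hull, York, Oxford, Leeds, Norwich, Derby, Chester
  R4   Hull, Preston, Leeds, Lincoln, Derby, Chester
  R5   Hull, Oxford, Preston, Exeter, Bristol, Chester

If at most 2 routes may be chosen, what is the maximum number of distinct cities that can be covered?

Choosing R1, R3 covers {Hull, York, Oxford, Preston, Leeds, Norwich, Lincoln, Derby, Bristol, Chester} — 10 cities.
No choice of 2 routes does better; here Bath, Exeter are left uncovered.

10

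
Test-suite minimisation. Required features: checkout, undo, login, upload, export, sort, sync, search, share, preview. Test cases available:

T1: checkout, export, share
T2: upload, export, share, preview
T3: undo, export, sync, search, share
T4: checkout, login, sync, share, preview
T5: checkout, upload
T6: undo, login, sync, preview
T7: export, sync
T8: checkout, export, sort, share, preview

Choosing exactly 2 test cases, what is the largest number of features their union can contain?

Choosing T3, T4 covers {checkout, undo, login, export, sync, search, share, preview} — 8 features.
No choice of 2 test cases does better; here upload, sort are left uncovered.

8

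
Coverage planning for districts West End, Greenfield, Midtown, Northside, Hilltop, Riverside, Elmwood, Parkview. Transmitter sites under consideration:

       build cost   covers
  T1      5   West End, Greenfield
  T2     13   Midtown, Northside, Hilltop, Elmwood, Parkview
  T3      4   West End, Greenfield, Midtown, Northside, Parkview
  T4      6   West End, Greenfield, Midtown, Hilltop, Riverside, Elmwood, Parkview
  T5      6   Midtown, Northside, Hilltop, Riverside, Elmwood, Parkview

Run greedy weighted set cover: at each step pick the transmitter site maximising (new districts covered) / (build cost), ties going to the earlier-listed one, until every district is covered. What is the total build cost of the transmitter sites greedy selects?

Pick 1: T3 adds 5 new (West End, Greenfield, Midtown, Northside, Parkview) at build cost 4 (ratio 5/4).
Pick 2: T4 adds 3 new (Hilltop, Riverside, Elmwood) at build cost 6 (ratio 3/6).
Greedy total build cost: 4 + 6 = 10.

10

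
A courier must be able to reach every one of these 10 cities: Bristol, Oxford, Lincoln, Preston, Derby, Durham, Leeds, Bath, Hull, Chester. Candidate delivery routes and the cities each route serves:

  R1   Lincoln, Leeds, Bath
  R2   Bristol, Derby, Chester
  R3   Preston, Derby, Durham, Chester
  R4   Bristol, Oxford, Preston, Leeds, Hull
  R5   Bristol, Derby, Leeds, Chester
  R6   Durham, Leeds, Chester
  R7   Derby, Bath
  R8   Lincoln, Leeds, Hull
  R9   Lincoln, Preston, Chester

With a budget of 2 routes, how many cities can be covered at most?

Choosing R3, R4 covers {Bristol, Oxford, Preston, Derby, Durham, Leeds, Hull, Chester} — 8 cities.
No choice of 2 routes does better; here Lincoln, Bath are left uncovered.

8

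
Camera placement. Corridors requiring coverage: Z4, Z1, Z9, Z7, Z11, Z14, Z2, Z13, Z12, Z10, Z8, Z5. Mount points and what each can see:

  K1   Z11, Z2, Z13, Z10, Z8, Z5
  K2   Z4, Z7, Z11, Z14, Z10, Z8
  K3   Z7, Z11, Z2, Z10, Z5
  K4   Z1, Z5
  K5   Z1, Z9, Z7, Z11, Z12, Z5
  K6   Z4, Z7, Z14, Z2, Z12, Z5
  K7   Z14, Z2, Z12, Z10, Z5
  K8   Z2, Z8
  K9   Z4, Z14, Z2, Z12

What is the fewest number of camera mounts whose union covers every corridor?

3

K1, K2, K5 together cover {Z4, Z1, Z9, Z7, Z11, Z14, Z2, Z13, Z12, Z10, Z8, Z5} — every corridor.
No 2 of the 9 camera mounts cover everything (all 36 pairs fall short), so 3 is minimum.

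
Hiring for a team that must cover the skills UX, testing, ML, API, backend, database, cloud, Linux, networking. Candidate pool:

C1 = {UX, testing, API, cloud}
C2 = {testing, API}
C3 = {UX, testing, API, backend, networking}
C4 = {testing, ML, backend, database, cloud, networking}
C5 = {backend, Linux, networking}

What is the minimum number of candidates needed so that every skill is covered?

3

C1, C4, C5 together cover {UX, testing, ML, API, backend, database, cloud, Linux, networking} — every skill.
No 2 of the 5 candidates cover everything (all 10 pairs fall short), so 3 is minimum.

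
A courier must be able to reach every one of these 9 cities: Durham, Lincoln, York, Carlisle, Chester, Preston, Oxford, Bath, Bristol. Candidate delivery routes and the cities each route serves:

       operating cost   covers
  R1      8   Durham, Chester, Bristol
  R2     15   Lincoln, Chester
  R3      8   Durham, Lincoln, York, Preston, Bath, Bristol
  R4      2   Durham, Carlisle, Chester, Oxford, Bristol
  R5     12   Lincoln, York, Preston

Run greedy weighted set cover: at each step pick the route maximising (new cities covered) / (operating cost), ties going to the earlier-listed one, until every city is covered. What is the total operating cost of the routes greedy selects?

Pick 1: R4 adds 5 new (Durham, Carlisle, Chester, Oxford, Bristol) at operating cost 2 (ratio 5/2).
Pick 2: R3 adds 4 new (Lincoln, York, Preston, Bath) at operating cost 8 (ratio 4/8).
Greedy total operating cost: 2 + 8 = 10.

10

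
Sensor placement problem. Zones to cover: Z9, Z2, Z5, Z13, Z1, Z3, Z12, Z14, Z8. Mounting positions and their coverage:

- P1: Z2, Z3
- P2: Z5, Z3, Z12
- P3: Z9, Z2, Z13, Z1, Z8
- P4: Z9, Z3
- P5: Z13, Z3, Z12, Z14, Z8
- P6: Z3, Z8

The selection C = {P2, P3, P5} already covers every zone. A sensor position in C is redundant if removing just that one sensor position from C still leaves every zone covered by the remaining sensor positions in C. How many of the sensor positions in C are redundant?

0

Drop P2: Z5 uncovered — not redundant.
Drop P3: Z9, Z2, Z1 uncovered — not redundant.
Drop P5: Z14 uncovered — not redundant.
None of the sensor positions in C is redundant.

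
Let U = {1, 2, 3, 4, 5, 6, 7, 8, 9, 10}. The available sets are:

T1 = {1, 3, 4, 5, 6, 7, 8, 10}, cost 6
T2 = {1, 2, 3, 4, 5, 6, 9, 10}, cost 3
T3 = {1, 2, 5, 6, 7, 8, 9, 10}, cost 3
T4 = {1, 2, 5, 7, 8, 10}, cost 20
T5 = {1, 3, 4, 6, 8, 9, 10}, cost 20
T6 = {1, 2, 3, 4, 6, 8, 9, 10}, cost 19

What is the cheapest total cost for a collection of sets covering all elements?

T2, T3 cover every element at cost 3 + 3 = 6.
Any cover uses at least 2 sets; among all covering selections none totals below 6.

6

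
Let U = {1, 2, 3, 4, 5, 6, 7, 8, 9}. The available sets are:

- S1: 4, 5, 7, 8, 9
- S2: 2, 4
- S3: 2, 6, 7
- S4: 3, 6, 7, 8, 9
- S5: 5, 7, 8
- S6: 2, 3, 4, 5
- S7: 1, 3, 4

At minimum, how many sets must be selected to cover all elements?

S1, S3, S7 together cover {1, 2, 3, 4, 5, 6, 7, 8, 9} — every element.
No 2 of the 7 sets cover everything (all 21 pairs fall short), so 3 is minimum.

3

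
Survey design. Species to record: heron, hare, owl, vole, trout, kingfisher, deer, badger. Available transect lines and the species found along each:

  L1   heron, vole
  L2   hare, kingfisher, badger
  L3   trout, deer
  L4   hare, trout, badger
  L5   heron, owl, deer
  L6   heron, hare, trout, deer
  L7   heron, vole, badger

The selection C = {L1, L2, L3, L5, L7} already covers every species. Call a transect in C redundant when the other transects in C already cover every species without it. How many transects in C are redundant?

Drop L1: the rest still cover every species — redundant.
Drop L2: hare, kingfisher uncovered — not redundant.
Drop L3: trout uncovered — not redundant.
Drop L5: owl uncovered — not redundant.
Drop L7: the rest still cover every species — redundant.
2 redundant: L1, L7.

2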